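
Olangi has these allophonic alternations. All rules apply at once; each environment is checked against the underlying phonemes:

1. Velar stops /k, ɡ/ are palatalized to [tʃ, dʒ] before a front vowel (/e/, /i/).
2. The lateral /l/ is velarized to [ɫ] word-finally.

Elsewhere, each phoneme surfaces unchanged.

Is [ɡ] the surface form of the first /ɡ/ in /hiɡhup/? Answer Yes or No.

/ɡ/ (between /i/ and /h/) is in the target of rule 1 but the environment (before a front vowel) is not met → [ɡ].
The actual realization is [ɡ], which matches [ɡ].

Yes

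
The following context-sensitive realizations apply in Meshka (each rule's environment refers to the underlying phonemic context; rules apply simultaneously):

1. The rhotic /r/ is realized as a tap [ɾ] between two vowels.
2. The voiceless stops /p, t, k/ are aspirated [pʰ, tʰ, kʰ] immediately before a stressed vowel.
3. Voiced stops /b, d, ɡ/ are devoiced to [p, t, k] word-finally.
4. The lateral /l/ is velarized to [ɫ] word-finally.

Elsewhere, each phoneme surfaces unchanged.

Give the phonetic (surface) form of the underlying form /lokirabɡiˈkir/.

/l/ (word-initial) fails the environment for rule 4, so it stays [l].
/k/ — between /o/ and /i/; rule 2 does not apply here → [k].
/r/ (between /i/ and /a/) occurs between two vowels → [ɾ] by rule 1.
/b/ (between /a/ and /ɡ/): rule 3 targets it, but not word-finally → unchanged [b].
/ɡ/ (between /b/ and /i/): rule 3 targets it, but not word-finally → unchanged [ɡ].
/k/ — between /i/ and /i/, immediately before a stressed vowel — surfaces as [kʰ] (rule 2).
/r/ — word-final; rule 1 does not apply here → [r].

[lokiɾabɡiˈkʰir]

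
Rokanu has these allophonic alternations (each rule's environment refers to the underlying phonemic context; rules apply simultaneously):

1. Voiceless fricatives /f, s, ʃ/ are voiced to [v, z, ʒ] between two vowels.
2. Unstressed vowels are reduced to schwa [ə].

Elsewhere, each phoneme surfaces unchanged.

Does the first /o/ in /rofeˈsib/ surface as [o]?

/o/ (between /r/ and /f/): in an unstressed syllable, so rule 2 applies → [ə].
The actual realization is [ə], not [o].

No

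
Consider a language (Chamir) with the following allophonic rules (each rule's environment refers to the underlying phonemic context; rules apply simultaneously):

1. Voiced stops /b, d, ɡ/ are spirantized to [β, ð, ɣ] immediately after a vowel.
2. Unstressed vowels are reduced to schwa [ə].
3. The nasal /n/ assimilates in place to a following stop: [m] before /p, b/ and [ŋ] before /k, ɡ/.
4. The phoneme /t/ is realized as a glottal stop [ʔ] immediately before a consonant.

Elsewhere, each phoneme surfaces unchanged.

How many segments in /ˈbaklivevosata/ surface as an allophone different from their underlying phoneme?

Segments that undergo a rule: /i/ → [ə] (rule 2); /e/ → [ə] (rule 2); /o/ → [ə] (rule 2); /a/ → [ə] (rule 2); /a/ → [ə] (rule 2).
All other segments surface unchanged.

5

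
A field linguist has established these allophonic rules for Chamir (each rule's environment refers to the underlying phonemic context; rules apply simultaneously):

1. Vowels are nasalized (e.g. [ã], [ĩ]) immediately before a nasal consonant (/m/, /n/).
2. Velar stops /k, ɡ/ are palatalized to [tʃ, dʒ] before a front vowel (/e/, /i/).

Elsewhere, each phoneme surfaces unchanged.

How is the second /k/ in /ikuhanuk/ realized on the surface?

/k/ — word-final; rule 2 does not apply here → [k].

[k]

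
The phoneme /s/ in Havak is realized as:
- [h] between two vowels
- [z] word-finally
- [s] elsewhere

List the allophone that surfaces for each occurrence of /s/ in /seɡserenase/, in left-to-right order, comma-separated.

Occurrence 1 (position 1): no conditioning environment matches → elsewhere allophone [s].
Occurrence 2 (position 4): no conditioning environment matches → elsewhere allophone [s].
Occurrence 3 (position 10): between two vowels → [h].

[s], [s], [h]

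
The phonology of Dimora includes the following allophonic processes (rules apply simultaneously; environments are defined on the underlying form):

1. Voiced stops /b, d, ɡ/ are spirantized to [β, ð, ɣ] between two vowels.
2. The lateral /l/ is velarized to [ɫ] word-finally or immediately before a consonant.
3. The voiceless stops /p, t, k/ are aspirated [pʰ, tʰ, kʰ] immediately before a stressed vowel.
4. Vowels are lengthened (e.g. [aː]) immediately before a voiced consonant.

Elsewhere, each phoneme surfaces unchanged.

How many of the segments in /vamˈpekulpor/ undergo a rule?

5

Segments that undergo a rule: /a/ → [aː] (rule 4); /p/ → [pʰ] (rule 3); /u/ → [uː] (rule 4); /l/ → [ɫ] (rule 2); /o/ → [oː] (rule 4).
All other segments surface unchanged.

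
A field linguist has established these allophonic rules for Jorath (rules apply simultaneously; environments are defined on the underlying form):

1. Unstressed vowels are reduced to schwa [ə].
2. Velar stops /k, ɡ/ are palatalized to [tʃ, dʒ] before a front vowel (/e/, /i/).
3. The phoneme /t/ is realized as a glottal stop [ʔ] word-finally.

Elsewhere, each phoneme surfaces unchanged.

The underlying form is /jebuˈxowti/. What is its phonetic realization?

[jəbəˈxowtə]

/e/ (between /j/ and /b/) occurs in an unstressed syllable → [ə] by rule 1.
/u/ meets the environment for rule 1 (in an unstressed syllable) → [ə].
/o/ (between /x/ and /w/) fails the environment for rule 1, so it stays [o].
/t/ — between /w/ and /i/; rule 3 does not apply here → [t].
/i/ (word-final) occurs in an unstressed syllable → [ə] by rule 1.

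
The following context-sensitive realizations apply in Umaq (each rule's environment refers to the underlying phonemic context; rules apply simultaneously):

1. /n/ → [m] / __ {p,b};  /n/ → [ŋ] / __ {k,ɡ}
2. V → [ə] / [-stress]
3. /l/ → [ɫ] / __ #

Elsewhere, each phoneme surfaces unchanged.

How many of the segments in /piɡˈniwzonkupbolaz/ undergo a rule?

Segments that undergo a rule: /i/ → [ə] (rule 2); /o/ → [ə] (rule 2); /n/ → [ŋ] (rule 1); /u/ → [ə] (rule 2); /o/ → [ə] (rule 2); /a/ → [ə] (rule 2).
All other segments surface unchanged.

6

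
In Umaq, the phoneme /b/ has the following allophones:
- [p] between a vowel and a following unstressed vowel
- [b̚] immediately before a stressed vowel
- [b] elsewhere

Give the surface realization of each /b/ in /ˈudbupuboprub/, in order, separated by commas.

[b], [p], [b]

Occurrence 1 (position 3): no conditioning environment matches → elsewhere allophone [b].
Occurrence 2 (position 7): between a vowel and a following unstressed vowel → [p].
Occurrence 3 (position 12): no conditioning environment matches → elsewhere allophone [b].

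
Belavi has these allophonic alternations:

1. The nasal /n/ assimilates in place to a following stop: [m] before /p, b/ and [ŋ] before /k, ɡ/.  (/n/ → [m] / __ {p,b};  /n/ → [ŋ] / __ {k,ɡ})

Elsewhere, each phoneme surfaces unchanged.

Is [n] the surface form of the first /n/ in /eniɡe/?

/n/ (between /e/ and /i/) is in the target of rule 1 but the environment (before a labial or velar stop) is not met → [n].
The actual realization is [n], which matches [n].

Yes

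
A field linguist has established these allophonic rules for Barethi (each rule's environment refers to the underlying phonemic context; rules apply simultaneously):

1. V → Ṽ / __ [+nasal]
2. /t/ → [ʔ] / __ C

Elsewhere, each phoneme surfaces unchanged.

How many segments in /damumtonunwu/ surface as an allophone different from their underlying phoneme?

Segments that undergo a rule: /a/ → [ã] (rule 1); /u/ → [ũ] (rule 1); /o/ → [õ] (rule 1); /u/ → [ũ] (rule 1).
All other segments surface unchanged.

4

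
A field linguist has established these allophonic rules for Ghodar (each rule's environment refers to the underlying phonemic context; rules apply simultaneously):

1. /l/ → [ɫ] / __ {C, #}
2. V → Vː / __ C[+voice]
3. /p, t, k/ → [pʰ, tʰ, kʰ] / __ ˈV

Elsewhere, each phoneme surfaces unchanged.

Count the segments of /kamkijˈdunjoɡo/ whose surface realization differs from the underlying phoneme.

Segments that undergo a rule: /a/ → [aː] (rule 2); /i/ → [iː] (rule 2); /u/ → [uː] (rule 2); /o/ → [oː] (rule 2).
All other segments surface unchanged.

4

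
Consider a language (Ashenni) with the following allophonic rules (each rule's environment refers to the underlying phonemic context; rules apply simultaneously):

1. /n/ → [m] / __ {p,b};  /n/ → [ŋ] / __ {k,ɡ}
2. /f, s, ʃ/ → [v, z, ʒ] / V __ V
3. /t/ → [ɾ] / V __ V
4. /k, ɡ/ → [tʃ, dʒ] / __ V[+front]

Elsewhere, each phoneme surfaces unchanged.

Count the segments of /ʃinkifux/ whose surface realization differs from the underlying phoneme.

3

Segments that undergo a rule: /n/ → [ŋ] (rule 1); /k/ → [tʃ] (rule 4); /f/ → [v] (rule 2).
All other segments surface unchanged.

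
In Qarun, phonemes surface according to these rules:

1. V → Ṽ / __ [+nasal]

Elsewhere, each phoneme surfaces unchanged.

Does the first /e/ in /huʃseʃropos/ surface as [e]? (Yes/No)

/e/ (between /s/ and /ʃ/): rule 1 targets it, but not before a nasal consonant → unchanged [e].
The actual realization is [e], which matches [e].

Yes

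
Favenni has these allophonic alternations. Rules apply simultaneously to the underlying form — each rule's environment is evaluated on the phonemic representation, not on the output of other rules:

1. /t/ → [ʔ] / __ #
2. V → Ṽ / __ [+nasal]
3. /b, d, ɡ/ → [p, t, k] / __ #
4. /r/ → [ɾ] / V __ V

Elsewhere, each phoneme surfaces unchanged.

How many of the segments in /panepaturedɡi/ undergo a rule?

Segments that undergo a rule: /a/ → [ã] (rule 2); /r/ → [ɾ] (rule 4).
All other segments surface unchanged.

2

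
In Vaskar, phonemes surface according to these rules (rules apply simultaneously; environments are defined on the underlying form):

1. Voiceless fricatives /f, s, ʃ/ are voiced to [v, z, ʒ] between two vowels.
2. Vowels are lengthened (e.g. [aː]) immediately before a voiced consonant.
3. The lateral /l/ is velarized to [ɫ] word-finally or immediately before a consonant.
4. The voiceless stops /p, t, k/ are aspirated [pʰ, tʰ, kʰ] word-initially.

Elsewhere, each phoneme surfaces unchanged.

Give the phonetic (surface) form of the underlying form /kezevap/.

Rule 4 applies to /k/ (word-initial: word-initially) → [kʰ].
/e/ (between /k/ and /z/): before a voiced consonant, so rule 2 applies → [eː].
/z/ stays [z].
Rule 2 applies to /e/ (between /z/ and /v/: before a voiced consonant) → [eː].
/v/ stays [v].
/a/ — between /v/ and /p/; rule 2 does not apply here → [a].
/p/ (word-final) fails the environment for rule 4, so it stays [p].

[kʰeːzeːvap]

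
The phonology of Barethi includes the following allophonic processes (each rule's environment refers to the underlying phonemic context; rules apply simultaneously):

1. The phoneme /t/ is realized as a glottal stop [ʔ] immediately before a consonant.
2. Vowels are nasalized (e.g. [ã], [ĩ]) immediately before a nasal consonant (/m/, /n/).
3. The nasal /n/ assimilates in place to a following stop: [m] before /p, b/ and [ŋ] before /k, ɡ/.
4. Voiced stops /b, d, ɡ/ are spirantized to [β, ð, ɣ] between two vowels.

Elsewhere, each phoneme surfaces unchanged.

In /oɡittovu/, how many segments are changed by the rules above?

2

Segments that undergo a rule: /ɡ/ → [ɣ] (rule 4); /t/ → [ʔ] (rule 1).
All other segments surface unchanged.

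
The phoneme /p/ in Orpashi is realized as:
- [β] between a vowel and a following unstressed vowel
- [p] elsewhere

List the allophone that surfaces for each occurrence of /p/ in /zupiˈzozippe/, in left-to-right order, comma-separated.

[β], [p], [p]

Occurrence 1 (position 3): between a vowel and a following unstressed vowel → [β].
Occurrence 2 (position 9): no conditioning environment matches → elsewhere allophone [p].
Occurrence 3 (position 10): no conditioning environment matches → elsewhere allophone [p].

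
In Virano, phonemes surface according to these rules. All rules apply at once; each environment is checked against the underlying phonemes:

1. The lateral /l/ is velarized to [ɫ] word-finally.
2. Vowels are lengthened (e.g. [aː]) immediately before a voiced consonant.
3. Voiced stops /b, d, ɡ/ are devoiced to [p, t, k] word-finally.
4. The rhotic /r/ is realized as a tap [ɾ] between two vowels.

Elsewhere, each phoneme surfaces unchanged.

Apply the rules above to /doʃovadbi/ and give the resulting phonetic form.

/d/ (word-initial) fails the environment for rule 3, so it stays [d].
/o/ (between /d/ and /ʃ/): rule 2 targets it, but not before a voiced consonant → unchanged [o].
/o/ meets the environment for rule 2 (before a voiced consonant) → [oː].
Rule 2 applies to /a/ (between /v/ and /d/: before a voiced consonant) → [aː].
/d/ (between /a/ and /b/): rule 3 targets it, but not word-finally → unchanged [d].
/b/ (between /d/ and /i/): rule 3 targets it, but not word-finally → unchanged [b].
/i/ (word-final) is in the target of rule 2 but the environment (before a voiced consonant) is not met → [i].

[doʃoːvaːdbi]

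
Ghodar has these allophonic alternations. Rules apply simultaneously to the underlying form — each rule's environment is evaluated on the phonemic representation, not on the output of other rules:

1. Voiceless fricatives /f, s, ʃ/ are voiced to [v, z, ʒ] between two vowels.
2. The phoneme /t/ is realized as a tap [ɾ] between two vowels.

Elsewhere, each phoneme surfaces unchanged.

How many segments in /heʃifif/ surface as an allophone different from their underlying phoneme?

2

Segments that undergo a rule: /ʃ/ → [ʒ] (rule 1); /f/ → [v] (rule 1).
All other segments surface unchanged.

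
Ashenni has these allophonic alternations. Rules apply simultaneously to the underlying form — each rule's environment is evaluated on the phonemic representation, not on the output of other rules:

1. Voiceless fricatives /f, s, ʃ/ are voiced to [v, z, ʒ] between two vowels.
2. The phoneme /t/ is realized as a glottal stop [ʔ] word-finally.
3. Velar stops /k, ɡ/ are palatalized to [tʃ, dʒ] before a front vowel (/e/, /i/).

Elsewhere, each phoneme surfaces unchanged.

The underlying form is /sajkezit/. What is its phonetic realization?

/s/ (word-initial): rule 1 targets it, but not between two vowels → unchanged [s].
/a/ stays [a].
/j/ stays [j].
/k/ (between /j/ and /e/): before a front vowel, so rule 3 applies → [tʃ].
/e/ — not in any rule's target class → [e].
/z/ stays [z].
/i/ (between /z/ and /t/): no rule targets it → [i].
Rule 2 applies to /t/ (word-final: word-finally) → [ʔ].

[sajtʃeziʔ]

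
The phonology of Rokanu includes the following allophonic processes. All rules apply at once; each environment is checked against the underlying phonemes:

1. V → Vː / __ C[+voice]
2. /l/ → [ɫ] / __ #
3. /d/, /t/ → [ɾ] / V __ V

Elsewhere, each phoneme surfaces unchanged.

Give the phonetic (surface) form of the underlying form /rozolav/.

[roːzoːlaːv]

/o/ meets the environment for rule 1 (before a voiced consonant) → [oː].
Rule 1 applies to /o/ (between /z/ and /l/: before a voiced consonant) → [oː].
/l/ — between /o/ and /a/; rule 2 does not apply here → [l].
/a/ (between /l/ and /v/) occurs before a voiced consonant → [aː] by rule 1.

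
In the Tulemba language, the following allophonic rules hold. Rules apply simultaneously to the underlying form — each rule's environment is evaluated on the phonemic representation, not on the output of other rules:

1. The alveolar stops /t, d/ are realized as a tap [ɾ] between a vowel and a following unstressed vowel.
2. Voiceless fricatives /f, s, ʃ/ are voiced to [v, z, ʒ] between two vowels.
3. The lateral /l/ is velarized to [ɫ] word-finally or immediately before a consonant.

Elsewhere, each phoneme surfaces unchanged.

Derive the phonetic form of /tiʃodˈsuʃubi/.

[tiʒodˈsuʒubi]

/t/ (word-initial) is in the target of rule 1 but the environment (between a vowel and a following unstressed vowel) is not met → [t].
/ʃ/ (between /i/ and /o/): between two vowels, so rule 2 applies → [ʒ].
/d/ (between /o/ and /s/) fails the environment for rule 1, so it stays [d].
/s/ (between /d/ and /u/) fails the environment for rule 2, so it stays [s].
/ʃ/ (between /u/ and /u/) occurs between two vowels → [ʒ] by rule 2.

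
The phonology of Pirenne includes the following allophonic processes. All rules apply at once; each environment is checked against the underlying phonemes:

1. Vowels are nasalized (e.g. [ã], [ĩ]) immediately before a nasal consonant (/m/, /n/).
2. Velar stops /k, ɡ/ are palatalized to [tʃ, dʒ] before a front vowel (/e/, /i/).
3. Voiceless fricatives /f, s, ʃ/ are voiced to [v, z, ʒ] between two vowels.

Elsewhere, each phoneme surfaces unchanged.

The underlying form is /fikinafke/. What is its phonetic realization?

[fitʃĩnaftʃe]

/f/ (word-initial): rule 3 targets it, but not between two vowels → unchanged [f].
/i/ (between /f/ and /k/) fails the environment for rule 1, so it stays [i].
/k/ (between /i/ and /i/) occurs before a front vowel → [tʃ] by rule 2.
/i/ (between /k/ and /n/): before a nasal consonant, so rule 1 applies → [ĩ].
/n/ (between /i/ and /a/): no rule targets it → [n].
/a/ (between /n/ and /f/): rule 1 targets it, but not before a nasal consonant → unchanged [a].
/f/ — between /a/ and /k/; rule 3 does not apply here → [f].
/k/ — between /f/ and /e/, before a front vowel — surfaces as [tʃ] (rule 2).
/e/ (word-final) is in the target of rule 1 but the environment (before a nasal consonant) is not met → [e].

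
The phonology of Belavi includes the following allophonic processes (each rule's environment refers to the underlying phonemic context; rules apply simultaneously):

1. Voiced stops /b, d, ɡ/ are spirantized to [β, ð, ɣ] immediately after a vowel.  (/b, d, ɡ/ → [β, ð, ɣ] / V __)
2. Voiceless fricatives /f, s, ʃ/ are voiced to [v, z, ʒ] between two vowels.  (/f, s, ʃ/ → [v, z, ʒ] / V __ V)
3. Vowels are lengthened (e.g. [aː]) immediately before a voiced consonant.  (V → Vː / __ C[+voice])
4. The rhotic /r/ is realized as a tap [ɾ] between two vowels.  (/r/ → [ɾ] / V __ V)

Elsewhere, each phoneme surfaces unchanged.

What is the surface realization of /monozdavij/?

/m/ — not in any rule's target class → [m].
/o/ (between /m/ and /n/) occurs before a voiced consonant → [oː] by rule 3.
/n/ — not in any rule's target class → [n].
/o/ (between /n/ and /z/): before a voiced consonant, so rule 3 applies → [oː].
/z/ — not in any rule's target class → [z].
/d/ (between /z/ and /a/): rule 1 targets it, but not immediately after a vowel → unchanged [d].
/a/ meets the environment for rule 3 (before a voiced consonant) → [aː].
/v/ (between /a/ and /i/) is unaffected → [v].
/i/ (between /v/ and /j/): before a voiced consonant, so rule 3 applies → [iː].
/j/ (word-final) is unaffected → [j].

[moːnoːzdaːviːj]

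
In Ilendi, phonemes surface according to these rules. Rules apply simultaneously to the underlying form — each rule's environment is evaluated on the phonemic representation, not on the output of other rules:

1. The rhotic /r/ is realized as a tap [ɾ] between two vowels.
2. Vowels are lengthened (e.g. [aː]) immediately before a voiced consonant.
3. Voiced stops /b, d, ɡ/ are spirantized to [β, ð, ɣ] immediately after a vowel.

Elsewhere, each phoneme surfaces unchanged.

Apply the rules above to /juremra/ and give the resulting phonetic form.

/u/ meets the environment for rule 2 (before a voiced consonant) → [uː].
/r/ (between /u/ and /e/) occurs between two vowels → [ɾ] by rule 1.
Rule 2 applies to /e/ (between /r/ and /m/: before a voiced consonant) → [eː].
/r/ (between /m/ and /a/) fails the environment for rule 1, so it stays [r].
/a/ (word-final): rule 2 targets it, but not before a voiced consonant → unchanged [a].

[juːɾeːmra]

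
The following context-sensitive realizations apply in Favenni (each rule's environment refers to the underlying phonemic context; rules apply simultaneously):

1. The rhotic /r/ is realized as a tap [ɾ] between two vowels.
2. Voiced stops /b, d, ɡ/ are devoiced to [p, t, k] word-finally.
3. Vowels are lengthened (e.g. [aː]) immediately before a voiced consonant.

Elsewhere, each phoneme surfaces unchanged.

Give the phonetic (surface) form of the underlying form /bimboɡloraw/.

/b/ (word-initial) fails the environment for rule 2, so it stays [b].
/i/ (between /b/ and /m/): before a voiced consonant, so rule 3 applies → [iː].
/m/ stays [m].
/b/ — between /m/ and /o/; rule 2 does not apply here → [b].
Rule 3 applies to /o/ (between /b/ and /ɡ/: before a voiced consonant) → [oː].
/ɡ/ (between /o/ and /l/) is in the target of rule 2 but the environment (word-finally) is not met → [ɡ].
/l/ — not in any rule's target class → [l].
Rule 3 applies to /o/ (between /l/ and /r/: before a voiced consonant) → [oː].
Rule 1 applies to /r/ (between /o/ and /a/: between two vowels) → [ɾ].
/a/ (between /r/ and /w/) occurs before a voiced consonant → [aː] by rule 3.
/w/ — not in any rule's target class → [w].

[biːmboːɡloːɾaːw]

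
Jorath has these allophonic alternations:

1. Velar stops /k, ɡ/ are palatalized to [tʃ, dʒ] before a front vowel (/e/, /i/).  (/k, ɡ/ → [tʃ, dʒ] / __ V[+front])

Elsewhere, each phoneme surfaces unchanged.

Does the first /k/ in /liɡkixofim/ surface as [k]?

No

Rule 1 applies to /k/ (between /ɡ/ and /i/: before a front vowel) → [tʃ].
The actual realization is [tʃ], not [k].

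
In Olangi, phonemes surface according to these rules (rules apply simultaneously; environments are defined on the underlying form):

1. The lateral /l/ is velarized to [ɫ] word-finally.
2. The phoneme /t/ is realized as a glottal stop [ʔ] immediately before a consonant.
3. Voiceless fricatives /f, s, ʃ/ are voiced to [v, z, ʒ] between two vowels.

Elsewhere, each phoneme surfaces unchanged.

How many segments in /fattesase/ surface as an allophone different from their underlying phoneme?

3

Segments that undergo a rule: /t/ → [ʔ] (rule 2); /s/ → [z] (rule 3); /s/ → [z] (rule 3).
All other segments surface unchanged.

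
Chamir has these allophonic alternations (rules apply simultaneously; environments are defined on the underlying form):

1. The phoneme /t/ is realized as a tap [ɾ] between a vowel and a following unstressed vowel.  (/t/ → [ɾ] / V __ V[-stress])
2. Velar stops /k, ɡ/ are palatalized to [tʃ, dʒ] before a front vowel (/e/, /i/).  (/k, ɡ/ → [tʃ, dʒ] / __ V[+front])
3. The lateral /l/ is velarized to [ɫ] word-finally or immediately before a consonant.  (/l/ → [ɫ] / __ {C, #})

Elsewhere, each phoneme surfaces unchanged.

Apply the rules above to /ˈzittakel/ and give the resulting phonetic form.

[ˈzittatʃeɫ]

/t/ (between /i/ and /t/) is in the target of rule 1 but the environment (between a vowel and a following unstressed vowel) is not met → [t].
/t/ — between /t/ and /a/; rule 1 does not apply here → [t].
/k/ (between /a/ and /e/): before a front vowel, so rule 2 applies → [tʃ].
Rule 3 applies to /l/ (word-final: word-finally or immediately before a consonant) → [ɫ].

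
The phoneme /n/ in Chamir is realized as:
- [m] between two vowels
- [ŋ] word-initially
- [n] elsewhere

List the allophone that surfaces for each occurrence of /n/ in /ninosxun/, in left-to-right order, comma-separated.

[ŋ], [m], [n]

Occurrence 1 (position 1): word-initially → [ŋ].
Occurrence 2 (position 3): between two vowels → [m].
Occurrence 3 (position 8): no conditioning environment matches → elsewhere allophone [n].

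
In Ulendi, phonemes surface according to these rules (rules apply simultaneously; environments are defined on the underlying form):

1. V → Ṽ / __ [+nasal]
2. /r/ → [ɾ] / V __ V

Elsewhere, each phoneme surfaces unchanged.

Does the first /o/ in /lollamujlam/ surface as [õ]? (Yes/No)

/o/ (between /l/ and /l/) is in the target of rule 1 but the environment (before a nasal consonant) is not met → [o].
The actual realization is [o], not [õ].

No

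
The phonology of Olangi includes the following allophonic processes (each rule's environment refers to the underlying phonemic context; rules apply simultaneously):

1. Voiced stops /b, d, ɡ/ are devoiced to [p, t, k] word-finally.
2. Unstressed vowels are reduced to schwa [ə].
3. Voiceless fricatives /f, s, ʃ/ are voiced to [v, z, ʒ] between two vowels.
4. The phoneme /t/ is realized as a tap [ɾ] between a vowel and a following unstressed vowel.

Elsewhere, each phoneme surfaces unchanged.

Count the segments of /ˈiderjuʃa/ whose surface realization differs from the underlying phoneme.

4

Segments that undergo a rule: /e/ → [ə] (rule 2); /u/ → [ə] (rule 2); /ʃ/ → [ʒ] (rule 3); /a/ → [ə] (rule 2).
All other segments surface unchanged.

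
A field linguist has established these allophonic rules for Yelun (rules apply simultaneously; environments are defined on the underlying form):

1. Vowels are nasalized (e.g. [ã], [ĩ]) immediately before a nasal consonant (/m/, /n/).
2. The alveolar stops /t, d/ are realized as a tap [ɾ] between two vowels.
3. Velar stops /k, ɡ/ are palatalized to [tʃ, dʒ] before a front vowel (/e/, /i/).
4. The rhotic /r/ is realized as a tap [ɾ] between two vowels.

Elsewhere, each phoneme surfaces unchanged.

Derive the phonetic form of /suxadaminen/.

/s/ (word-initial) is unaffected → [s].
/u/ (between /s/ and /x/) is in the target of rule 1 but the environment (before a nasal consonant) is not met → [u].
/x/ (between /u/ and /a/): no rule targets it → [x].
/a/ (between /x/ and /d/): rule 1 targets it, but not before a nasal consonant → unchanged [a].
/d/ (between /a/ and /a/) occurs between two vowels → [ɾ] by rule 2.
/a/ meets the environment for rule 1 (before a nasal consonant) → [ã].
/m/ (between /a/ and /i/): no rule targets it → [m].
/i/ meets the environment for rule 1 (before a nasal consonant) → [ĩ].
/n/ (between /i/ and /e/) is unaffected → [n].
/e/ — between /n/ and /n/, before a nasal consonant — surfaces as [ẽ] (rule 1).
/n/ — not in any rule's target class → [n].

[suxaɾãmĩnẽn]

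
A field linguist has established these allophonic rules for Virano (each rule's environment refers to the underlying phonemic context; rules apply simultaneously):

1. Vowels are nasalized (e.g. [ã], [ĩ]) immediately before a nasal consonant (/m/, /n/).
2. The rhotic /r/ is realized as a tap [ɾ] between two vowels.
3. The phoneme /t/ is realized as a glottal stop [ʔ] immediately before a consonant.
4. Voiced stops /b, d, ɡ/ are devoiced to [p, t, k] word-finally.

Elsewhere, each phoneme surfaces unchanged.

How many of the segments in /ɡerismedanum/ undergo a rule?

3

Segments that undergo a rule: /r/ → [ɾ] (rule 2); /a/ → [ã] (rule 1); /u/ → [ũ] (rule 1).
All other segments surface unchanged.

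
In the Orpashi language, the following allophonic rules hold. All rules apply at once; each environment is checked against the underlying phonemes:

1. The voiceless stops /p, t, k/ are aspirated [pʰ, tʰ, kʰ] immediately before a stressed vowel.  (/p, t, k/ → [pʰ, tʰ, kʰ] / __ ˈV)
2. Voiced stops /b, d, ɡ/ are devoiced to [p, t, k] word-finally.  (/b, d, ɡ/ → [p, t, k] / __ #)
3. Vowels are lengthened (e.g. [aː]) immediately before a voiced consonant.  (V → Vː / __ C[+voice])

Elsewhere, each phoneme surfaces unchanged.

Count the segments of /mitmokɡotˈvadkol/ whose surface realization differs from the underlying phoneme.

2

Segments that undergo a rule: /a/ → [aː] (rule 3); /o/ → [oː] (rule 3).
All other segments surface unchanged.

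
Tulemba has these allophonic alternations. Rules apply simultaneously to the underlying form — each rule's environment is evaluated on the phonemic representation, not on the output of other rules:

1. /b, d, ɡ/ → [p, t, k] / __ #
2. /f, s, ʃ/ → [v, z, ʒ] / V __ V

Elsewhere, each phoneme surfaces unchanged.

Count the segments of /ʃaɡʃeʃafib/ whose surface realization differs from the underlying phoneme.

Segments that undergo a rule: /ʃ/ → [ʒ] (rule 2); /f/ → [v] (rule 2); /b/ → [p] (rule 1).
All other segments surface unchanged.

3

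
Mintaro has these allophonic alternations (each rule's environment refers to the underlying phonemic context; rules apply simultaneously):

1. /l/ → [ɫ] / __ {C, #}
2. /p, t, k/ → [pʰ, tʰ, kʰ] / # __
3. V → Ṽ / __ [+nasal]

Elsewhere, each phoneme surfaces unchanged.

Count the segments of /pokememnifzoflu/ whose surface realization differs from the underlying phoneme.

3

Segments that undergo a rule: /p/ → [pʰ] (rule 2); /e/ → [ẽ] (rule 3); /e/ → [ẽ] (rule 3).
All other segments surface unchanged.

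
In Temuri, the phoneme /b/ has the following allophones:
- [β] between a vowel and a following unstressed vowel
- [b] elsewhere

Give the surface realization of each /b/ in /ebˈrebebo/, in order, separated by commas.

[b], [β], [β]

Occurrence 1 (position 2): no conditioning environment matches → elsewhere allophone [b].
Occurrence 2 (position 5): between a vowel and a following unstressed vowel → [β].
Occurrence 3 (position 7): between a vowel and a following unstressed vowel → [β].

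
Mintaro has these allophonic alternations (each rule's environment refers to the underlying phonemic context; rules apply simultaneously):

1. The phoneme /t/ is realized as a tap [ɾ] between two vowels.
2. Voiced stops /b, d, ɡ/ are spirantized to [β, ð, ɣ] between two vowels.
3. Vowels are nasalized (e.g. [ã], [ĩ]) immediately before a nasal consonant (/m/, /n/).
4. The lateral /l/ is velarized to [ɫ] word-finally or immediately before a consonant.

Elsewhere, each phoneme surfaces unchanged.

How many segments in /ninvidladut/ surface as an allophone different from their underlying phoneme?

2

Segments that undergo a rule: /i/ → [ĩ] (rule 3); /d/ → [ð] (rule 2).
All other segments surface unchanged.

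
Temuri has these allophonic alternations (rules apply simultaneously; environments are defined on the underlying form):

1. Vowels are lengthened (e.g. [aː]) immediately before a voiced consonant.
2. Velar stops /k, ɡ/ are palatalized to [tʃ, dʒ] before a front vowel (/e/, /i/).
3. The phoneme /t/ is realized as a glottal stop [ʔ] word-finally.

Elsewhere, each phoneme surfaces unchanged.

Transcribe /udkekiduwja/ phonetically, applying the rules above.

/u/ meets the environment for rule 1 (before a voiced consonant) → [uː].
/d/ — not in any rule's target class → [d].
/k/ — between /d/ and /e/, before a front vowel — surfaces as [tʃ] (rule 2).
/e/ (between /k/ and /k/) is in the target of rule 1 but the environment (before a voiced consonant) is not met → [e].
/k/ meets the environment for rule 2 (before a front vowel) → [tʃ].
Rule 1 applies to /i/ (between /k/ and /d/: before a voiced consonant) → [iː].
/d/ stays [d].
/u/ — between /d/ and /w/, before a voiced consonant — surfaces as [uː] (rule 1).
/w/ (between /u/ and /j/): no rule targets it → [w].
/j/ — not in any rule's target class → [j].
/a/ (word-final): rule 1 targets it, but not before a voiced consonant → unchanged [a].

[uːdtʃetʃiːduːwja]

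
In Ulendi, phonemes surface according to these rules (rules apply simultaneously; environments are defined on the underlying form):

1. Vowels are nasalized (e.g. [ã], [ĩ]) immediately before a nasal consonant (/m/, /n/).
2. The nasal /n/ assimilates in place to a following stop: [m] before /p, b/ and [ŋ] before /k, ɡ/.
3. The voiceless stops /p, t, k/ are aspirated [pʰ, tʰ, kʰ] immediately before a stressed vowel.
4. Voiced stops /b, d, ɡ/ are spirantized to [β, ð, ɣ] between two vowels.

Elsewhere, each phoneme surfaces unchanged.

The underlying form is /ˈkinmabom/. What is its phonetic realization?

Rule 3 applies to /k/ (word-initial: immediately before a stressed vowel) → [kʰ].
/i/ meets the environment for rule 1 (before a nasal consonant) → [ĩ].
/n/ (between /i/ and /m/) fails the environment for rule 2, so it stays [n].
/m/ — not in any rule's target class → [m].
/a/ (between /m/ and /b/) is in the target of rule 1 but the environment (before a nasal consonant) is not met → [a].
/b/ (between /a/ and /o/) occurs between two vowels → [β] by rule 4.
/o/ meets the environment for rule 1 (before a nasal consonant) → [õ].
/m/ (word-final) is unaffected → [m].

[ˈkʰĩnmaβõm]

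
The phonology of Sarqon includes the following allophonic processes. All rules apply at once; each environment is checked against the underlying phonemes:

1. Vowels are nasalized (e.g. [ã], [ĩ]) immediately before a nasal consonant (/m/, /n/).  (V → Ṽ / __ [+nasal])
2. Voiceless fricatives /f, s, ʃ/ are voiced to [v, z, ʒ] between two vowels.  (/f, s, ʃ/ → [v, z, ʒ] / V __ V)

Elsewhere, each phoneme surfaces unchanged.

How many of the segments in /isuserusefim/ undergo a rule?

Segments that undergo a rule: /s/ → [z] (rule 2); /s/ → [z] (rule 2); /s/ → [z] (rule 2); /f/ → [v] (rule 2); /i/ → [ĩ] (rule 1).
All other segments surface unchanged.

5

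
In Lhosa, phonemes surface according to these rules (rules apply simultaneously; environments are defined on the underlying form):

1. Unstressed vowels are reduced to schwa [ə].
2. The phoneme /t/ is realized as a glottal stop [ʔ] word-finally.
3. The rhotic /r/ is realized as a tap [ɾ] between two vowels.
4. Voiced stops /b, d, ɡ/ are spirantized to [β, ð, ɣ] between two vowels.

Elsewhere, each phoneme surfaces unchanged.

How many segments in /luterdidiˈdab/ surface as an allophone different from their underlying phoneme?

6

Segments that undergo a rule: /u/ → [ə] (rule 1); /e/ → [ə] (rule 1); /i/ → [ə] (rule 1); /d/ → [ð] (rule 4); /i/ → [ə] (rule 1); /d/ → [ð] (rule 4).
All other segments surface unchanged.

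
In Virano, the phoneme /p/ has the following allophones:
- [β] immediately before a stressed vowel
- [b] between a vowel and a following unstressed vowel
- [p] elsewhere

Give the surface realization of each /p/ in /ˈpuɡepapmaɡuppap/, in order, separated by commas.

[β], [b], [p], [p], [p], [p]

Occurrence 1 (position 1): immediately before a stressed vowel → [β].
Occurrence 2 (position 5): between a vowel and a following unstressed vowel → [b].
Occurrence 3 (position 7): no conditioning environment matches → elsewhere allophone [p].
Occurrence 4 (position 12): no conditioning environment matches → elsewhere allophone [p].
Occurrence 5 (position 13): no conditioning environment matches → elsewhere allophone [p].
Occurrence 6 (position 15): no conditioning environment matches → elsewhere allophone [p].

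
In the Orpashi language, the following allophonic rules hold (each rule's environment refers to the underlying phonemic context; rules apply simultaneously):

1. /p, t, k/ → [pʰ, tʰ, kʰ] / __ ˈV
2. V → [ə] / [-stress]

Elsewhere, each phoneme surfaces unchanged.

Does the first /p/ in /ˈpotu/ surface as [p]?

/p/ (word-initial) occurs immediately before a stressed vowel → [pʰ] by rule 1.
The actual realization is [pʰ], not [p].

No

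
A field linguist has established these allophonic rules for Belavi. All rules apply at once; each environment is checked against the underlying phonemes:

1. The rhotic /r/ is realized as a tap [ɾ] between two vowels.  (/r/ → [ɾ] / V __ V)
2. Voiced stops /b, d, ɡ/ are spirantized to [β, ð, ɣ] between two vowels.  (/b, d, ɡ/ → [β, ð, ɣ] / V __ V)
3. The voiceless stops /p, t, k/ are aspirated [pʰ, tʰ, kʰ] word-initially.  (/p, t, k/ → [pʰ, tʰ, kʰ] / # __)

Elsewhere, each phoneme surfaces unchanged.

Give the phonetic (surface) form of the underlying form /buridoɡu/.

/b/ (word-initial) fails the environment for rule 2, so it stays [b].
/u/ (between /b/ and /r/) is unaffected → [u].
/r/ (between /u/ and /i/): between two vowels, so rule 1 applies → [ɾ].
/i/ stays [i].
/d/ (between /i/ and /o/) occurs between two vowels → [ð] by rule 2.
/o/ stays [o].
/ɡ/ — between /o/ and /u/, between two vowels — surfaces as [ɣ] (rule 2).
/u/ (word-final) is unaffected → [u].

[buɾiðoɣu]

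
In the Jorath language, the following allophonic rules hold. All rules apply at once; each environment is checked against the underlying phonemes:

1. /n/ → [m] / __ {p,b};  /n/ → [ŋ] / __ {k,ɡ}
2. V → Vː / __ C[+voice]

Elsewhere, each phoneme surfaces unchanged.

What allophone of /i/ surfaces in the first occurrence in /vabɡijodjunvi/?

[iː]

/i/ (between /ɡ/ and /j/) occurs before a voiced consonant → [iː] by rule 2.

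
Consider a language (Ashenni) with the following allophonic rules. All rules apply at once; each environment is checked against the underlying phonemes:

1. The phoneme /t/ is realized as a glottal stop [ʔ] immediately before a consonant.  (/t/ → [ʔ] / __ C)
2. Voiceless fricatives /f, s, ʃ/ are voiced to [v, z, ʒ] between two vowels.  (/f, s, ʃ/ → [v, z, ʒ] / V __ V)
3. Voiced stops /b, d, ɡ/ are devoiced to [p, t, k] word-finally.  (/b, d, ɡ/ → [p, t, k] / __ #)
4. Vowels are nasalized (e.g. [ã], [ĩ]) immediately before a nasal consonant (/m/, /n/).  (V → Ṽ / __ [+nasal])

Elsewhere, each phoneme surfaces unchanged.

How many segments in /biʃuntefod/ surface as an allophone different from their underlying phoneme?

4

Segments that undergo a rule: /ʃ/ → [ʒ] (rule 2); /u/ → [ũ] (rule 4); /f/ → [v] (rule 2); /d/ → [t] (rule 3).
All other segments surface unchanged.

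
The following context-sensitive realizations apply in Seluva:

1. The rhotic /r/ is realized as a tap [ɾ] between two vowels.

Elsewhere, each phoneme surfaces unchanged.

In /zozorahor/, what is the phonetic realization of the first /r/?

[ɾ]

/r/ (between /o/ and /a/): between two vowels, so rule 1 applies → [ɾ].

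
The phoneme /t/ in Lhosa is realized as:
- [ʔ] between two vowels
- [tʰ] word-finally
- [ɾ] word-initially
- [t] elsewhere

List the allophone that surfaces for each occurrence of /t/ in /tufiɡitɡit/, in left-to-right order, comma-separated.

Occurrence 1 (position 1): word-initially → [ɾ].
Occurrence 2 (position 7): no conditioning environment matches → elsewhere allophone [t].
Occurrence 3 (position 10): word-finally → [tʰ].

[ɾ], [t], [tʰ]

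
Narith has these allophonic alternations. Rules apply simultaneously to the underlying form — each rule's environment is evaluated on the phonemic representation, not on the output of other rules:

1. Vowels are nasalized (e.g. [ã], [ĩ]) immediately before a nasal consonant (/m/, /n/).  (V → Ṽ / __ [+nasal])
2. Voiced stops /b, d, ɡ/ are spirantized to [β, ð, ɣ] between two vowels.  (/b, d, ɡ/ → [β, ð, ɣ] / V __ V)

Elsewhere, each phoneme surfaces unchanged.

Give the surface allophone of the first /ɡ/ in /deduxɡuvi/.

/ɡ/ — between /x/ and /u/; rule 2 does not apply here → [ɡ].

[ɡ]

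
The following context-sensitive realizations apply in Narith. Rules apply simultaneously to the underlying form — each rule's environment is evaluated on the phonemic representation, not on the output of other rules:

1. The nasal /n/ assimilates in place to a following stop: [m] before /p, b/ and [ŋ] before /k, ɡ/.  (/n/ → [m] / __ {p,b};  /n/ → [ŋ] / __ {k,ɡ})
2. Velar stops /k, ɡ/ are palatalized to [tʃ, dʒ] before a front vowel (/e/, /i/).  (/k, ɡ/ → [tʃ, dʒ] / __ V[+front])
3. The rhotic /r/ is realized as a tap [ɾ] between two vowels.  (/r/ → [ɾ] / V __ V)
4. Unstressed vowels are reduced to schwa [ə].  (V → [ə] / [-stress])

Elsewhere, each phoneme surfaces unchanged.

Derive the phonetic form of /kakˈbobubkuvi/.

/k/ (word-initial): rule 2 targets it, but not before a front vowel → unchanged [k].
/a/ (between /k/ and /k/) occurs in an unstressed syllable → [ə] by rule 4.
/k/ (between /a/ and /b/) is in the target of rule 2 but the environment (before a front vowel) is not met → [k].
/b/ (between /k/ and /o/) is unaffected → [b].
/o/ (between /b/ and /b/) fails the environment for rule 4, so it stays [o].
/b/ (between /o/ and /u/): no rule targets it → [b].
Rule 4 applies to /u/ (between /b/ and /b/: in an unstressed syllable) → [ə].
/b/ stays [b].
/k/ (between /b/ and /u/) is in the target of rule 2 but the environment (before a front vowel) is not met → [k].
/u/ (between /k/ and /v/): in an unstressed syllable, so rule 4 applies → [ə].
/v/ (between /u/ and /i/): no rule targets it → [v].
/i/ (word-final) occurs in an unstressed syllable → [ə] by rule 4.

[kəkˈbobəbkəvə]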